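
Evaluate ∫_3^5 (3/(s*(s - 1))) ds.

Factor the denominator: s**2 - s = s(s - 1).
Partial fractions: 3/(s*(s - 1)) = -3/s + 3/(s - 1).
An antiderivative is F(s) = -3*log(s) + 3*log(s - 1).
Then F(5) - F(3) = (-3*log(5) + 6*log(2)) - (log(8/27)) = -3*log(5) + 3*log(2) + 3*log(3).

-3*log(5) + 3*log(2) + 3*log(3)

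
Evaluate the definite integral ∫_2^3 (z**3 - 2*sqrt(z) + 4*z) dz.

By the power rule, an antiderivative is F(z) = z**4/4 - 4*z**(3/2)/3 + 2*z**2.
Then F(3) - F(2) = (153/4 - 4*sqrt(3)) - (12 - 8*sqrt(2)/3) = -4*sqrt(3) + 8*sqrt(2)/3 + 105/4.

-4*sqrt(3) + 8*sqrt(2)/3 + 105/4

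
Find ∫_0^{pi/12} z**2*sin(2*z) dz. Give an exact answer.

-1/4 - sqrt(3)*pi**2/576 + pi/48 + sqrt(3)/8

Integrate by parts twice (u = z^2, dv = sin(2*z) dz).
An antiderivative is F(z) = -z**2*cos(2*z)/2 + z*sin(2*z)/2 + cos(2*z)/4.
Then F(pi/12) - F(0) = (-sqrt(3)*pi**2/576 + pi/48 + sqrt(3)/8) - (1/4) = -1/4 - sqrt(3)*pi**2/576 + pi/48 + sqrt(3)/8.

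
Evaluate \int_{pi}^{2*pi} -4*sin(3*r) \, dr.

8/3

An antiderivative is F(r) = 4*cos(3*r)/3.
Then F(2*pi) - F(pi) = (4/3) - (-4/3) = 8/3.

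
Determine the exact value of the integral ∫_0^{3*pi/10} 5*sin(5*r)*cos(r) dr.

5*sqrt(5)/96 + 35/32

Use the identity sin(5*r)cos(r) = [sin(6*r) + sin(4*r)]/2.
An antiderivative is F(r) = -5*cos(4*r)/8 - 5*cos(6*r)/12.
Then F(3*pi/10) - F(0) = (5/96 + 5*sqrt(5)/96) - (-25/24) = 5*sqrt(5)/96 + 35/32.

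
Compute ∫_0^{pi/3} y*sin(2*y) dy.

Integrate by parts once (u = y, dv = sin(2*y) dy).
An antiderivative is F(y) = -y*cos(2*y)/2 + sin(2*y)/4.
Then F(pi/3) - F(0) = (sqrt(3)/8 + pi/12) - (0) = sqrt(3)/8 + pi/12.

sqrt(3)/8 + pi/12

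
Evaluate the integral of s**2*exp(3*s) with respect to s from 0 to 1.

Integrate by parts twice (u = s^2, dv = exp(3*s) ds).
An antiderivative is F(s) = (9*s**2 - 6*s + 2)*exp(3*s)/27.
Then F(1) - F(0) = (5*exp(3)/27) - (2/27) = -2/27 + 5*exp(3)/27.

-2/27 + 5*exp(3)/27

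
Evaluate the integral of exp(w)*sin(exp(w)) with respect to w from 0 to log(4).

cos(1) - cos(4)

Let u = exp(w), so du = exp(w) dw. When w = 0, u = 1; when w = log(4), u = 4.
The integral becomes ∫ sin(u) du from 1 to 4, with antiderivative -cos(u).
Back in w: F(w) = -cos(exp(w)).
Then F(log(4)) - F(0) = (-cos(4)) - (-cos(1)) = cos(1) - cos(4).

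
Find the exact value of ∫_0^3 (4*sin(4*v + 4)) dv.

cos(4) - cos(16)

Let u = 4*v + 4, so du = 4 dv. When v = 0, u = 4; when v = 3, u = 16.
The integral becomes ∫ sin(u) du from 4 to 16, with antiderivative -cos(u).
Back in v: F(v) = -cos(4*v + 4).
Then F(3) - F(0) = (-cos(16)) - (-cos(4)) = cos(4) - cos(16).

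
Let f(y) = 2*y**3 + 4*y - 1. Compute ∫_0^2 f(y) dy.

By the power rule, an antiderivative is F(y) = y**4/2 + 2*y**2 - y.
Then F(2) - F(0) = (14) - (0) = 14.

14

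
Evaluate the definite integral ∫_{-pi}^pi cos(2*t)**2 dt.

Use the identity cos^2(2*t) = (1 + cos(4*t))/2.
An antiderivative is F(t) = t/2 + sin(4*t)/8.
Then F(pi) - F(-pi) = (pi/2) - (-pi/2) = pi.

pi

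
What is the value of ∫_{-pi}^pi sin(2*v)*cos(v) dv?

Use the identity sin(2*v)cos(v) = [sin(3*v) + sin(v)]/2.
An antiderivative is F(v) = -cos(v)/2 - cos(3*v)/6.
Then F(pi) - F(-pi) = (2/3) - (2/3) = 0.

0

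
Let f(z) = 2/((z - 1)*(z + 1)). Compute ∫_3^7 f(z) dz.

log(3/2)

Factor the denominator: z**2 - 1 = (z + 1)(z - 1).
Partial fractions: 2/((z - 1)*(z + 1)) = -1/(z + 1) + 1/(z - 1).
An antiderivative is F(z) = log(z - 1) - log(z + 1).
Then F(7) - F(3) = (log(3/4)) - (-log(2)) = log(3/2).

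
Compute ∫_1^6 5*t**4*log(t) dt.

-1555 + 7776*log(2) + 7776*log(3)

Integrate by parts once (u = ln t, dv = 5*t**4 dt).
An antiderivative is F(t) = t**5*(5*log(t) - 1)/5.
Then F(6) - F(1) = (-7776/5 + 7776*log(2) + 7776*log(3)) - (-1/5) = -1555 + 7776*log(2) + 7776*log(3).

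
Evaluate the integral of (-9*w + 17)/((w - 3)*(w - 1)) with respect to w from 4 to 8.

-5*log(5) - 4*log(7) + 4*log(3)

Factor the denominator: w**2 - 4*w + 3 = (w - 1)(w - 3).
Partial fractions: (-9*w + 17)/((w - 3)*(w - 1)) = -4/(w - 1) - 5/(w - 3).
An antiderivative is F(w) = -5*log(w - 3) - 4*log(w - 1).
Then F(8) - F(4) = (-5*log(5) - 4*log(7)) - (-log(81)) = -5*log(5) - 4*log(7) + 4*log(3).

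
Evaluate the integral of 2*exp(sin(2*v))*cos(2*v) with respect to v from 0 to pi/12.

Let u = sin(2*v), so du = 2*cos(2*v) dv. When v = 0, u = 0; when v = pi/12, u = 1/2.
The integral becomes ∫ exp(u) du from 0 to 1/2, with antiderivative exp(u).
Back in v: F(v) = exp(sin(2*v)).
Then F(pi/12) - F(0) = (exp(1/2)) - (1) = -1 + exp(1/2).

-1 + exp(1/2)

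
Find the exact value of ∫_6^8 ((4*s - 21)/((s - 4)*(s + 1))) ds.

Factor the denominator: s**2 - 3*s - 4 = (s + 1)(s - 4).
Partial fractions: (4*s - 21)/((s - 4)*(s + 1)) = 5/(s + 1) - 1/(s - 4).
An antiderivative is F(s) = -log(s - 4) + 5*log(s + 1).
Then F(8) - F(6) = (-2*log(2) + 10*log(3)) - (-log(2) + 5*log(7)) = -5*log(7) - log(2) + 10*log(3).

-5*log(7) - log(2) + 10*log(3)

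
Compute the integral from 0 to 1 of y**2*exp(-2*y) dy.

(-5 + exp(2))*exp(-2)/4

Integrate by parts twice (u = y^2, dv = exp(-2*y) dy).
An antiderivative is F(y) = (-2*y**2 - 2*y - 1)*exp(-2*y)/4.
Then F(1) - F(0) = (-5*exp(-2)/4) - (-1/4) = (-5 + exp(2))*exp(-2)/4.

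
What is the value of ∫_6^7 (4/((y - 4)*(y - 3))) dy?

Factor the denominator: y**2 - 7*y + 12 = (y - 3)(y - 4).
Partial fractions: 4/((y - 4)*(y - 3)) = -4/(y - 3) + 4/(y - 4).
An antiderivative is F(y) = 4*log(y - 4) - 4*log(y - 3).
Then F(7) - F(6) = (-8*log(2) + 4*log(3)) - (log(16/81)) = -12*log(2) + 8*log(3).

-12*log(2) + 8*log(3)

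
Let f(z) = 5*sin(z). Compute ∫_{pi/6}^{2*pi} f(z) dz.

-5 + 5*sqrt(3)/2

An antiderivative is F(z) = -5*cos(z).
Then F(2*pi) - F(pi/6) = (-5) - (-5*sqrt(3)/2) = -5 + 5*sqrt(3)/2.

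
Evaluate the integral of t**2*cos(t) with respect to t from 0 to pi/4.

Integrate by parts twice (u = t^2, dv = cos(t) dt).
An antiderivative is F(t) = t**2*sin(t) + 2*t*cos(t) - 2*sin(t).
Then F(pi/4) - F(0) = (sqrt(2)*(-32 + pi**2 + 8*pi)/32) - (0) = sqrt(2)*(-32 + pi**2 + 8*pi)/32.

sqrt(2)*(-32 + pi**2 + 8*pi)/32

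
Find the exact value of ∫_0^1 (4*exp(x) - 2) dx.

An antiderivative is F(x) = -2*x + 4*exp(x).
Then F(1) - F(0) = (-2 + 4*E) - (4) = -6 + 4*E.

-6 + 4*E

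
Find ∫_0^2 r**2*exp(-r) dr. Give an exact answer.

Integrate by parts twice (u = r^2, dv = exp(-r) dr).
An antiderivative is F(r) = (-r**2 - 2*r - 2)*exp(-r).
Then F(2) - F(0) = (-10*exp(-2)) - (-2) = 2 - 10*exp(-2).

2 - 10*exp(-2)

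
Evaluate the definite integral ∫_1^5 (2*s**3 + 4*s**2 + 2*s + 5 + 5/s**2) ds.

1576/3

By the power rule, an antiderivative is F(s) = s**4/2 + 4*s**3/3 + s**2 + 5*s - 5/s.
Then F(5) - F(1) = (3169/6) - (17/6) = 1576/3.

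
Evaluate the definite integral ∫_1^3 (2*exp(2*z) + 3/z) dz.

An antiderivative is F(z) = exp(2*z) + 3*log(z).
Then F(3) - F(1) = (log(27) + exp(6)) - (exp(2)) = -exp(2) + log(27) + exp(6).

-exp(2) + log(27) + exp(6)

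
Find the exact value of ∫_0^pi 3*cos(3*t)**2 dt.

3*pi/2

Use the identity cos^2(3*t) = (1 + cos(6*t))/2.
An antiderivative is F(t) = 3*t/2 + sin(6*t)/4.
Then F(pi) - F(0) = (3*pi/2) - (0) = 3*pi/2.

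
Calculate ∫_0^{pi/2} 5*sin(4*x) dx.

0

An antiderivative is F(x) = -5*cos(4*x)/4.
Then F(pi/2) - F(0) = (-5/4) - (-5/4) = 0.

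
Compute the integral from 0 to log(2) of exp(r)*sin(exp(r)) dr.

Let u = exp(r), so du = exp(r) dr. When r = 0, u = 1; when r = log(2), u = 2.
The integral becomes ∫ sin(u) du from 1 to 2, with antiderivative -cos(u).
Back in r: F(r) = -cos(exp(r)).
Then F(log(2)) - F(0) = (-cos(2)) - (-cos(1)) = -cos(2) + cos(1).

-cos(2) + cos(1)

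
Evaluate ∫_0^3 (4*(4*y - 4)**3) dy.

Let u = 4*y - 4, so du = 4 dy. When y = 0, u = -4; when y = 3, u = 8.
The integral becomes ∫ u**3 du from -4 to 8, with antiderivative u**4/4.
Back in y: F(y) = (4*y - 4)**4/4.
Then F(3) - F(0) = (1024) - (64) = 960.

960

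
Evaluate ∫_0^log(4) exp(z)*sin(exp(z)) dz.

cos(1) - cos(4)

Let u = exp(z), so du = exp(z) dz. When z = 0, u = 1; when z = log(4), u = 4.
The integral becomes ∫ sin(u) du from 1 to 4, with antiderivative -cos(u).
Back in z: F(z) = -cos(exp(z)).
Then F(log(4)) - F(0) = (-cos(4)) - (-cos(1)) = cos(1) - cos(4).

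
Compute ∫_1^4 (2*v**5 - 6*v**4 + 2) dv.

717/5

By the power rule, an antiderivative is F(v) = v**6/3 - 6*v**5/5 + 2*v.
Then F(4) - F(1) = (2168/15) - (17/15) = 717/5.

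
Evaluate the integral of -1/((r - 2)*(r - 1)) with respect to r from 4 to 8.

log(7/9)

Factor the denominator: r**2 - 3*r + 2 = (r - 1)(r - 2).
Partial fractions: -1/((r - 2)*(r - 1)) = 1/(r - 1) - 1/(r - 2).
An antiderivative is F(r) = -log(r - 2) + log(r - 1).
Then F(8) - F(4) = (log(7/6)) - (log(3/2)) = log(7/9).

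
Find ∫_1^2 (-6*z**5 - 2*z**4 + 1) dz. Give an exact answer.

-372/5

By the power rule, an antiderivative is F(z) = -z**6 - 2*z**5/5 + z.
Then F(2) - F(1) = (-374/5) - (-2/5) = -372/5.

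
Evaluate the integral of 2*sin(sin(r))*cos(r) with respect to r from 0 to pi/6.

Let u = sin(r), so du = cos(r) dr. When r = 0, u = 0; when r = pi/6, u = 1/2.
The integral becomes 2·∫ sin(u) du from 0 to 1/2, with antiderivative -2*cos(u).
Back in r: F(r) = -2*cos(sin(r)).
Then F(pi/6) - F(0) = (-2*cos(1/2)) - (-2) = 2 - 2*cos(1/2).

2 - 2*cos(1/2)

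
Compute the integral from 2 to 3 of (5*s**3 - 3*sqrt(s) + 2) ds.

-6*sqrt(3) + 4*sqrt(2) + 333/4

By the power rule, an antiderivative is F(s) = 5*s**4/4 - 2*s**(3/2) + 2*s.
Then F(3) - F(2) = (429/4 - 6*sqrt(3)) - (24 - 4*sqrt(2)) = -6*sqrt(3) + 4*sqrt(2) + 333/4.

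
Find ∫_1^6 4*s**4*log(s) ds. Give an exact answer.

-1244 + 31104*log(6)/5

Integrate by parts once (u = ln s, dv = 4*s**4 ds).
An antiderivative is F(s) = 4*s**5*(5*log(s) - 1)/25.
Then F(6) - F(1) = (-31104/25 + 31104*log(6)/5) - (-4/25) = -1244 + 31104*log(6)/5.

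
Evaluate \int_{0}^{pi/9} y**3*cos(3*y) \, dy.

-sqrt(3)*pi/81 + sqrt(3)*pi**3/4374 + pi**2/486 + 1/27

Integrate by parts 3 times (u = y^3, dv = cos(3*y) dy).
An antiderivative is F(y) = y**3*sin(3*y)/3 + y**2*cos(3*y)/3 - 2*y*sin(3*y)/9 - 2*cos(3*y)/27.
Then F(pi/9) - F(0) = (-sqrt(3)*pi/81 - 1/27 + sqrt(3)*pi**3/4374 + pi**2/486) - (-2/27) = -sqrt(3)*pi/81 + sqrt(3)*pi**3/4374 + pi**2/486 + 1/27.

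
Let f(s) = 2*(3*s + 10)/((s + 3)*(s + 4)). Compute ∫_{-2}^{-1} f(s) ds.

log(81/4)

Factor the denominator: s**2 + 7*s + 12 = (s + 4)(s + 3).
Partial fractions: 2*(3*s + 10)/((s + 3)*(s + 4)) = 4/(s + 4) + 2/(s + 3).
An antiderivative is F(s) = 2*log(s + 3) + 4*log(s + 4).
Then F(-1) - F(-2) = (2*log(2) + 4*log(3)) - (log(16)) = log(81/4).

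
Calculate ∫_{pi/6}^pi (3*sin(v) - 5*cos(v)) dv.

An antiderivative is F(v) = -5*sin(v) - 3*cos(v).
Then F(pi) - F(pi/6) = (3) - (-3*sqrt(3)/2 - 5/2) = 3*sqrt(3)/2 + 11/2.

3*sqrt(3)/2 + 11/2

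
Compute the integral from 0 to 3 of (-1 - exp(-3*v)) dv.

An antiderivative is F(v) = -v + exp(-3*v)/3.
Then F(3) - F(0) = (-3 + exp(-9)/3) - (1/3) = -10/3 + exp(-9)/3.

-10/3 + exp(-9)/3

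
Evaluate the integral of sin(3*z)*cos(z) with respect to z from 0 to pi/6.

Use the identity sin(3*z)cos(z) = [sin(4*z) + sin(2*z)]/2.
An antiderivative is F(z) = -cos(2*z)/4 - cos(4*z)/8.
Then F(pi/6) - F(0) = (-1/16) - (-3/8) = 5/16.

5/16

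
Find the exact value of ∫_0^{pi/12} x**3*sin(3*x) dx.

sqrt(2)*(-384 - pi**3 + 12*pi**2 + 96*pi)/10368

Integrate by parts 3 times (u = x^3, dv = sin(3*x) dx).
An antiderivative is F(x) = -x**3*cos(3*x)/3 + x**2*sin(3*x)/3 + 2*x*cos(3*x)/9 - 2*sin(3*x)/27.
Then F(pi/12) - F(0) = (sqrt(2)*(-384 - pi**3 + 12*pi**2 + 96*pi)/10368) - (0) = sqrt(2)*(-384 - pi**3 + 12*pi**2 + 96*pi)/10368.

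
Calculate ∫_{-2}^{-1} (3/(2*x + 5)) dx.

An antiderivative is F(x) = 3*log(2*x + 5)/2.
Then F(-1) - F(-2) = (3*log(3)/2) - (0) = 3*log(3)/2.

3*log(3)/2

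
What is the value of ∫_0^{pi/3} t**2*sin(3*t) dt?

-4/27 + pi**2/27

Integrate by parts twice (u = t^2, dv = sin(3*t) dt).
An antiderivative is F(t) = -t**2*cos(3*t)/3 + 2*t*sin(3*t)/9 + 2*cos(3*t)/27.
Then F(pi/3) - F(0) = (-2/27 + pi**2/27) - (2/27) = -4/27 + pi**2/27.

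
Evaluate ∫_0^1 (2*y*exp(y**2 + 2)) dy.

Let u = y**2 + 2, so du = 2*y dy. When y = 0, u = 2; when y = 1, u = 3.
The integral becomes ∫ exp(u) du from 2 to 3, with antiderivative exp(u).
Back in y: F(y) = exp(y**2 + 2).
Then F(1) - F(0) = (exp(3)) - (exp(2)) = -exp(2) + exp(3).

-exp(2) + exp(3)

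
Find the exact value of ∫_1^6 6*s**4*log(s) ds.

-1866 + 46656*log(6)/5

Integrate by parts once (u = ln s, dv = 6*s**4 ds).
An antiderivative is F(s) = 6*s**5*(5*log(s) - 1)/25.
Then F(6) - F(1) = (-46656/25 + 46656*log(6)/5) - (-6/25) = -1866 + 46656*log(6)/5.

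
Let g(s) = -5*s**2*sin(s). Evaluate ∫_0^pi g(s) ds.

Integrate by parts twice (u = s^2, dv = -5*sin(s) ds).
An antiderivative is F(s) = 5*s**2*cos(s) - 10*s*sin(s) - 10*cos(s).
Then F(pi) - F(0) = (10 - 5*pi**2) - (-10) = 20 - 5*pi**2.

20 - 5*pi**2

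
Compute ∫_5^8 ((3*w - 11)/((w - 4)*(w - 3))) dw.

Factor the denominator: w**2 - 7*w + 12 = (w - 3)(w - 4).
Partial fractions: (3*w - 11)/((w - 4)*(w - 3)) = 2/(w - 3) + 1/(w - 4).
An antiderivative is F(w) = log(w - 4) + 2*log(w - 3).
Then F(8) - F(5) = (log(100)) - (log(4)) = log(25).

log(25)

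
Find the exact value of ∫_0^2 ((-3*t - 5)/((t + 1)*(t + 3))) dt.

log(3/25)

Factor the denominator: t**2 + 4*t + 3 = (t + 3)(t + 1).
Partial fractions: (-3*t - 5)/((t + 1)*(t + 3)) = -2/(t + 3) - 1/(t + 1).
An antiderivative is F(t) = -log(t + 1) - 2*log(t + 3).
Then F(2) - F(0) = (-log(75)) - (-log(9)) = log(3/25).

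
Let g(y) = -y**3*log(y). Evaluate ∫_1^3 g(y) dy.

5 - 81*log(3)/4

Integrate by parts once (u = ln y, dv = -y**3 dy).
An antiderivative is F(y) = -y**4*(4*log(y) - 1)/16.
Then F(3) - F(1) = (81/16 - 81*log(3)/4) - (1/16) = 5 - 81*log(3)/4.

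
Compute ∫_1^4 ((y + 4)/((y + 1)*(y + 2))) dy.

Factor the denominator: y**2 + 3*y + 2 = (y + 2)(y + 1).
Partial fractions: (y + 4)/((y + 1)*(y + 2)) = -2/(y + 2) + 3/(y + 1).
An antiderivative is F(y) = 3*log(y + 1) - 2*log(y + 2).
Then F(4) - F(1) = (-2*log(3) - 2*log(2) + 3*log(5)) - (log(8/9)) = -5*log(2) + 3*log(5).

-5*log(2) + 3*log(5)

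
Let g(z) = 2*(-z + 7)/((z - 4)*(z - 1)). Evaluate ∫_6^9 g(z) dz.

Factor the denominator: z**2 - 5*z + 4 = (z - 1)(z - 4).
Partial fractions: 2*(-z + 7)/((z - 4)*(z - 1)) = -4/(z - 1) + 2/(z - 4).
An antiderivative is F(z) = 2*log(z - 4) - 4*log(z - 1).
Then F(9) - F(6) = (-12*log(2) + 2*log(5)) - (-4*log(5) + 2*log(2)) = -14*log(2) + 6*log(5).

-14*log(2) + 6*log(5)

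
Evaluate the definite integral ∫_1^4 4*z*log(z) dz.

Integrate by parts once (u = ln z, dv = 4*z dz).
An antiderivative is F(z) = z**2*(2*log(z) - 1).
Then F(4) - F(1) = (-16 + 64*log(2)) - (-1) = -15 + 64*log(2).

-15 + 64*log(2)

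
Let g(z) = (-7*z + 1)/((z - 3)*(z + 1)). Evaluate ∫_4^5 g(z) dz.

-7*log(2) - 2*log(3) + 2*log(5)

Factor the denominator: z**2 - 2*z - 3 = (z + 1)(z - 3).
Partial fractions: (-7*z + 1)/((z - 3)*(z + 1)) = -2/(z + 1) - 5/(z - 3).
An antiderivative is F(z) = -5*log(z - 3) - 2*log(z + 1).
Then F(5) - F(4) = (-7*log(2) - 2*log(3)) - (-log(25)) = -7*log(2) - 2*log(3) + 2*log(5).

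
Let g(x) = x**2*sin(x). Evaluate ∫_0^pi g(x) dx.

Integrate by parts twice (u = x^2, dv = sin(x) dx).
An antiderivative is F(x) = -x**2*cos(x) + 2*x*sin(x) + 2*cos(x).
Then F(pi) - F(0) = (-2 + pi**2) - (2) = -4 + pi**2.

-4 + pi**2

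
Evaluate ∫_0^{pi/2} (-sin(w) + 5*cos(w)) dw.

An antiderivative is F(w) = 5*sin(w) + cos(w).
Then F(pi/2) - F(0) = (5) - (1) = 4.

4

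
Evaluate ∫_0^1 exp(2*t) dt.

-1/2 + exp(2)/2

An antiderivative is F(t) = exp(2*t)/2.
Then F(1) - F(0) = (exp(2)/2) - (1/2) = -1/2 + exp(2)/2.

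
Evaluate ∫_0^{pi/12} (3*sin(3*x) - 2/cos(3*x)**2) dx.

1/3 - sqrt(2)/2

An antiderivative is F(x) = -cos(3*x) - 2*tan(3*x)/3.
Then F(pi/12) - F(0) = (-sqrt(2)/2 - 2/3) - (-1) = 1/3 - sqrt(2)/2.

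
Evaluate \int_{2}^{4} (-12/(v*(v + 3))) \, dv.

Factor the denominator: v**2 + 3*v = (v + 3)v.
Partial fractions: -12/(v*(v + 3)) = 4/(v + 3) - 4/v.
An antiderivative is F(v) = -4*log(v) + 4*log(v + 3).
Then F(4) - F(2) = (-8*log(2) + 4*log(7)) - (-4*log(2) + 4*log(5)) = -4*log(5) - 4*log(2) + 4*log(7).

-4*log(5) - 4*log(2) + 4*log(7)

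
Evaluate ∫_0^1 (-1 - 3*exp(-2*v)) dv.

An antiderivative is F(v) = -v + 3*exp(-2*v)/2.
Then F(1) - F(0) = (-1 + 3*exp(-2)/2) - (3/2) = -5/2 + 3*exp(-2)/2.

-5/2 + 3*exp(-2)/2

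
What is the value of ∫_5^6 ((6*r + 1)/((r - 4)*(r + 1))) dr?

Factor the denominator: r**2 - 3*r - 4 = (r + 1)(r - 4).
Partial fractions: (6*r + 1)/((r - 4)*(r + 1)) = 1/(r + 1) + 5/(r - 4).
An antiderivative is F(r) = 5*log(r - 4) + log(r + 1).
Then F(6) - F(5) = (log(7) + 5*log(2)) - (log(6)) = -log(3) + log(7) + 4*log(2).

-log(3) + log(7) + 4*log(2)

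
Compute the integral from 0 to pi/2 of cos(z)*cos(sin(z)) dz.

Let u = sin(z), so du = cos(z) dz. When z = 0, u = 0; when z = pi/2, u = 1.
The integral becomes ∫ cos(u) du from 0 to 1, with antiderivative sin(u).
Back in z: F(z) = sin(sin(z)).
Then F(pi/2) - F(0) = (sin(1)) - (0) = sin(1).

sin(1)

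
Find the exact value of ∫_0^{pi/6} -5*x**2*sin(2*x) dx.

-5*sqrt(3)*pi/24 + 5*pi**2/144 + 5/8

Integrate by parts twice (u = x^2, dv = -5*sin(2*x) dx).
An antiderivative is F(x) = 5*x**2*cos(2*x)/2 - 5*x*sin(2*x)/2 - 5*cos(2*x)/4.
Then F(pi/6) - F(0) = (-5*sqrt(3)*pi/24 - 5/8 + 5*pi**2/144) - (-5/4) = -5*sqrt(3)*pi/24 + 5*pi**2/144 + 5/8.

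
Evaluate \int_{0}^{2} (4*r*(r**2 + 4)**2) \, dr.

896/3

Let u = r**2 + 4, so du = 2*r dr. When r = 0, u = 4; when r = 2, u = 8.
The integral becomes 2·∫ u**2 du from 4 to 8, with antiderivative 2*u**3/3.
Back in r: F(r) = 2*(r**2 + 4)**3/3.
Then F(2) - F(0) = (1024/3) - (128/3) = 896/3.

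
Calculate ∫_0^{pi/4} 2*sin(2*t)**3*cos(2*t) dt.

Let u = sin(2*t), so du = 2*cos(2*t) dt. When t = 0, u = 0; when t = pi/4, u = 1.
The integral becomes ∫ u**3 du from 0 to 1, with antiderivative u**4/4.
Back in t: F(t) = sin(2*t)**4/4.
Then F(pi/4) - F(0) = (1/4) - (0) = 1/4.

1/4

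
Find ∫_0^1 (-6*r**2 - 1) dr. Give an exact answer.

-3

By the power rule, an antiderivative is F(r) = -2*r**3 - r.
Then F(1) - F(0) = (-3) - (0) = -3.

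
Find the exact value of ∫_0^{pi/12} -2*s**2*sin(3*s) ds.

Integrate by parts twice (u = s^2, dv = -2*sin(3*s) ds).
An antiderivative is F(s) = 2*s**2*cos(3*s)/3 - 4*s*sin(3*s)/9 - 4*cos(3*s)/27.
Then F(pi/12) - F(0) = (sqrt(2)*(-32 - 8*pi + pi**2)/432) - (-4/27) = -2*sqrt(2)/27 - sqrt(2)*pi/54 + sqrt(2)*pi**2/432 + 4/27.

-2*sqrt(2)/27 - sqrt(2)*pi/54 + sqrt(2)*pi**2/432 + 4/27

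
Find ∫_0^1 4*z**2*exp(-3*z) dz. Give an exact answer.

8/27 - 68*exp(-3)/27

Integrate by parts twice (u = z^2, dv = 4*exp(-3*z) dz).
An antiderivative is F(z) = (-36*z**2 - 24*z - 8)*exp(-3*z)/27.
Then F(1) - F(0) = (-68*exp(-3)/27) - (-8/27) = 8/27 - 68*exp(-3)/27.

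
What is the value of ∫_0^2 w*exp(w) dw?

Integrate by parts once (u = w, dv = exp(w) dw).
An antiderivative is F(w) = (w - 1)*exp(w).
Then F(2) - F(0) = (exp(2)) - (-1) = 1 + exp(2).

1 + exp(2)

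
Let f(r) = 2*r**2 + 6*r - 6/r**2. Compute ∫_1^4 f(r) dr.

By the power rule, an antiderivative is F(r) = 2*r**3/3 + 3*r**2 + 6/r.
Then F(4) - F(1) = (553/6) - (29/3) = 165/2.

165/2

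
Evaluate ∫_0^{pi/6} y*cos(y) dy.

Integrate by parts once (u = y, dv = cos(y) dy).
An antiderivative is F(y) = y*sin(y) + cos(y).
Then F(pi/6) - F(0) = (pi/12 + sqrt(3)/2) - (1) = -1 + pi/12 + sqrt(3)/2.

-1 + pi/12 + sqrt(3)/2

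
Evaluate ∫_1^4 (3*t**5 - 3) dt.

4077/2

By the power rule, an antiderivative is F(t) = t**6/2 - 3*t.
Then F(4) - F(1) = (2036) - (-5/2) = 4077/2.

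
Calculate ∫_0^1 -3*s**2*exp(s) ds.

Integrate by parts twice (u = s^2, dv = -3*exp(s) ds).
An antiderivative is F(s) = (-3*s**2 + 6*s - 6)*exp(s).
Then F(1) - F(0) = (-3*E) - (-6) = 6 - 3*E.

6 - 3*E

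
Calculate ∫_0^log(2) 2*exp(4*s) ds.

15/2

Let u = exp(s), so du = exp(s) ds. When s = 0, u = 1; when s = log(2), u = 2.
The integral becomes 2·∫ u**3 du from 1 to 2, with antiderivative u**4/2.
Back in s: F(s) = exp(4*s)/2.
Then F(log(2)) - F(0) = (8) - (1/2) = 15/2.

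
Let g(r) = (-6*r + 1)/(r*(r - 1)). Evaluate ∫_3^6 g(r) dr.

Factor the denominator: r**2 - r = r(r - 1).
Partial fractions: (-6*r + 1)/(r*(r - 1)) = -1/r - 5/(r - 1).
An antiderivative is F(r) = -log(r) - 5*log(r - 1).
Then F(6) - F(3) = (-5*log(5) - log(3) - log(2)) - (-log(96)) = -5*log(5) + 4*log(2).

-5*log(5) + 4*log(2)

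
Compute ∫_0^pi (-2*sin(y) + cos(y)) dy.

An antiderivative is F(y) = sin(y) + 2*cos(y).
Then F(pi) - F(0) = (-2) - (2) = -4.

-4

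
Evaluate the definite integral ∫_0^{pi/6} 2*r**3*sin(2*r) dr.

Integrate by parts 3 times (u = r^3, dv = 2*sin(2*r) dr).
An antiderivative is F(r) = -r**3*cos(2*r) + 3*r**2*sin(2*r)/2 + 3*r*cos(2*r)/2 - 3*sin(2*r)/4.
Then F(pi/6) - F(0) = (-3*sqrt(3)/8 - pi**3/432 + sqrt(3)*pi**2/48 + pi/8) - (0) = -3*sqrt(3)/8 - pi**3/432 + sqrt(3)*pi**2/48 + pi/8.

-3*sqrt(3)/8 - pi**3/432 + sqrt(3)*pi**2/48 + pi/8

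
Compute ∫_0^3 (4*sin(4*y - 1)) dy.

Let u = 4*y - 1, so du = 4 dy. When y = 0, u = -1; when y = 3, u = 11.
The integral becomes ∫ sin(u) du from -1 to 11, with antiderivative -cos(u).
Back in y: F(y) = -cos(4*y - 1).
Then F(3) - F(0) = (-cos(11)) - (-cos(1)) = -cos(11) + cos(1).

-cos(11) + cos(1)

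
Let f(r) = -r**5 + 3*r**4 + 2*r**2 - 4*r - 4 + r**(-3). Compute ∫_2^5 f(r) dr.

-142719/200

By the power rule, an antiderivative is F(r) = -r**6/6 + 3*r**5/5 + 2*r**3/3 - 2*r**2 - 4*r - 1/(2*r**2).
Then F(5) - F(2) = (-53689/75) - (-271/120) = -142719/200.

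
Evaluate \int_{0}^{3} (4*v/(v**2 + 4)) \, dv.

Let u = v**2 + 4, so du = 2*v dv. When v = 0, u = 4; when v = 3, u = 13.
The integral becomes 2·∫ 1/u du from 4 to 13, with antiderivative 2*log(u).
Back in v: F(v) = 2*log(v**2 + 4).
Then F(3) - F(0) = (2*log(13)) - (log(16)) = -4*log(2) + 2*log(13).

-4*log(2) + 2*log(13)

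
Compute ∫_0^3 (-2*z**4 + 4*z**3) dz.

By the power rule, an antiderivative is F(z) = -2*z**5/5 + z**4.
Then F(3) - F(0) = (-81/5) - (0) = -81/5.

-81/5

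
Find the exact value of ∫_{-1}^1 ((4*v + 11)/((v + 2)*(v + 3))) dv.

Factor the denominator: v**2 + 5*v + 6 = (v + 3)(v + 2).
Partial fractions: (4*v + 11)/((v + 2)*(v + 3)) = 1/(v + 3) + 3/(v + 2).
An antiderivative is F(v) = 3*log(v + 2) + log(v + 3).
Then F(1) - F(-1) = (2*log(2) + 3*log(3)) - (log(2)) = log(54).

log(54)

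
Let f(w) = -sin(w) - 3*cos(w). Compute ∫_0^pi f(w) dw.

-2

An antiderivative is F(w) = -3*sin(w) + cos(w).
Then F(pi) - F(0) = (-1) - (1) = -2.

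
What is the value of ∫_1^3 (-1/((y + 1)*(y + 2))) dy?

Factor the denominator: y**2 + 3*y + 2 = (y + 2)(y + 1).
Partial fractions: -1/((y + 1)*(y + 2)) = 1/(y + 2) - 1/(y + 1).
An antiderivative is F(y) = -log(y + 1) + log(y + 2).
Then F(3) - F(1) = (log(5/4)) - (log(3/2)) = log(5/6).

log(5/6)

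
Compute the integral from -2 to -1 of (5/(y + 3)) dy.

An antiderivative is F(y) = 5*log(y + 3).
Then F(-1) - F(-2) = (log(32)) - (0) = log(32).

log(32)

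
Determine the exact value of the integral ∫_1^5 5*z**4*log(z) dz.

Integrate by parts once (u = ln z, dv = 5*z**4 dz).
An antiderivative is F(z) = z**5*(5*log(z) - 1)/5.
Then F(5) - F(1) = (-625 + 3125*log(5)) - (-1/5) = -3124/5 + 3125*log(5).

-3124/5 + 3125*log(5)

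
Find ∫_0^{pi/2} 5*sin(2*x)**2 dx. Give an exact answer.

5*pi/4

Use the identity sin^2(2*x) = (1 - cos(4*x))/2.
An antiderivative is F(x) = 5*x/2 - 5*sin(4*x)/8.
Then F(pi/2) - F(0) = (5*pi/4) - (0) = 5*pi/4.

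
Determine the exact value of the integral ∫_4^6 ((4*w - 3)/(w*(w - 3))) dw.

Factor the denominator: w**2 - 3*w = w(w - 3).
Partial fractions: (4*w - 3)/(w*(w - 3)) = 1/w + 3/(w - 3).
An antiderivative is F(w) = log(w) + 3*log(w - 3).
Then F(6) - F(4) = (log(2) + 4*log(3)) - (log(4)) = log(81/2).

log(81/2)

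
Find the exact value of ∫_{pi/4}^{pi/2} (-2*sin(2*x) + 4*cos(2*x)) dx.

-3

An antiderivative is F(x) = 2*sin(2*x) + cos(2*x).
Then F(pi/2) - F(pi/4) = (-1) - (2) = -3.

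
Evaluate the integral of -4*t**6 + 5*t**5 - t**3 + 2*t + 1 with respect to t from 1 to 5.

By the power rule, an antiderivative is F(t) = -4*t**7/7 + 5*t**6/6 - t**4/4 + t**2 + t.
Then F(5) - F(1) = (-2666855/84) - (169/84) = -222252/7.

-222252/7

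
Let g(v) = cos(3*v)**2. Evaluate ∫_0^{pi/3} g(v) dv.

pi/6

Use the identity cos^2(3*v) = (1 + cos(6*v))/2.
An antiderivative is F(v) = v/2 + sin(6*v)/12.
Then F(pi/3) - F(0) = (pi/6) - (0) = pi/6.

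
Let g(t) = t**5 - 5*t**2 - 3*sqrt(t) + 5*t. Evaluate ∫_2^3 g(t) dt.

By the power rule, an antiderivative is F(t) = t**6/6 - 2*t**(3/2) - 5*t**3/3 + 5*t**2/2.
Then F(3) - F(2) = (99 - 6*sqrt(3)) - (22/3 - 4*sqrt(2)) = -6*sqrt(3) + 4*sqrt(2) + 275/3.

-6*sqrt(3) + 4*sqrt(2) + 275/3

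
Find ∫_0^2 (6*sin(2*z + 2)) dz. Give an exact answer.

Let u = 2*z + 2, so du = 2 dz. When z = 0, u = 2; when z = 2, u = 6.
The integral becomes 3·∫ sin(u) du from 2 to 6, with antiderivative -3*cos(u).
Back in z: F(z) = -3*cos(2*z + 2).
Then F(2) - F(0) = (-3*cos(6)) - (-3*cos(2)) = -3*cos(6) + 3*cos(2).

-3*cos(6) + 3*cos(2)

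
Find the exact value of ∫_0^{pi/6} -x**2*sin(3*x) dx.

Integrate by parts twice (u = x^2, dv = -sin(3*x) dx).
An antiderivative is F(x) = x**2*cos(3*x)/3 - 2*x*sin(3*x)/9 - 2*cos(3*x)/27.
Then F(pi/6) - F(0) = (-pi/27) - (-2/27) = 2/27 - pi/27.

2/27 - pi/27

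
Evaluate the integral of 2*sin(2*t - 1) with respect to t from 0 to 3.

Let u = 2*t - 1, so du = 2 dt. When t = 0, u = -1; when t = 3, u = 5.
The integral becomes ∫ sin(u) du from -1 to 5, with antiderivative -cos(u).
Back in t: F(t) = -cos(2*t - 1).
Then F(3) - F(0) = (-cos(5)) - (-cos(1)) = -cos(5) + cos(1).

-cos(5) + cos(1)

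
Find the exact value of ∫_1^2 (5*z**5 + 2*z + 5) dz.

By the power rule, an antiderivative is F(z) = 5*z**6/6 + z**2 + 5*z.
Then F(2) - F(1) = (202/3) - (41/6) = 121/2.

121/2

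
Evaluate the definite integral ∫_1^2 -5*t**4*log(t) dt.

31/5 - 32*log(2)

Integrate by parts once (u = ln t, dv = -5*t**4 dt).
An antiderivative is F(t) = -t**5*(5*log(t) - 1)/5.
Then F(2) - F(1) = (32/5 - 32*log(2)) - (1/5) = 31/5 - 32*log(2).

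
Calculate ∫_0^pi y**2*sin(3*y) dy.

Integrate by parts twice (u = y^2, dv = sin(3*y) dy).
An antiderivative is F(y) = -y**2*cos(3*y)/3 + 2*y*sin(3*y)/9 + 2*cos(3*y)/27.
Then F(pi) - F(0) = (-2/27 + pi**2/3) - (2/27) = -4/27 + pi**2/3.

-4/27 + pi**2/3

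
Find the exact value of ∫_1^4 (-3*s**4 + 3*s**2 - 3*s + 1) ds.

-5703/10

By the power rule, an antiderivative is F(s) = -3*s**5/5 + s**3 - 3*s**2/2 + s.
Then F(4) - F(1) = (-2852/5) - (-1/10) = -5703/10.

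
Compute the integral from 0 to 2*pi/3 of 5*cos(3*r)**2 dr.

Use the identity cos^2(3*r) = (1 + cos(6*r))/2.
An antiderivative is F(r) = 5*r/2 + 5*sin(6*r)/12.
Then F(2*pi/3) - F(0) = (5*pi/3) - (0) = 5*pi/3.

5*pi/3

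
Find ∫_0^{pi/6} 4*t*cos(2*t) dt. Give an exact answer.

Integrate by parts once (u = t, dv = 4*cos(2*t) dt).
An antiderivative is F(t) = 2*t*sin(2*t) + cos(2*t).
Then F(pi/6) - F(0) = (1/2 + sqrt(3)*pi/6) - (1) = -1/2 + sqrt(3)*pi/6.

-1/2 + sqrt(3)*pi/6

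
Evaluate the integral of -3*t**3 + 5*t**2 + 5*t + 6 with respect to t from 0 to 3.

By the power rule, an antiderivative is F(t) = -3*t**4/4 + 5*t**3/3 + 5*t**2/2 + 6*t.
Then F(3) - F(0) = (99/4) - (0) = 99/4.

99/4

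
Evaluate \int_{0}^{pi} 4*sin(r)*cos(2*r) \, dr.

-8/3

Use the identity sin(r)cos(2*r) = [sin(3*r) + sin(-r)]/2.
An antiderivative is F(r) = 2*cos(r) - 2*cos(3*r)/3.
Then F(pi) - F(0) = (-4/3) - (4/3) = -8/3.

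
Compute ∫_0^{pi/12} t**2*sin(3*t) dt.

Integrate by parts twice (u = t^2, dv = sin(3*t) dt).
An antiderivative is F(t) = -t**2*cos(3*t)/3 + 2*t*sin(3*t)/9 + 2*cos(3*t)/27.
Then F(pi/12) - F(0) = (sqrt(2)*(-pi**2 + 8*pi + 32)/864) - (2/27) = -2/27 - sqrt(2)*pi**2/864 + sqrt(2)*pi/108 + sqrt(2)/27.

-2/27 - sqrt(2)*pi**2/864 + sqrt(2)*pi/108 + sqrt(2)/27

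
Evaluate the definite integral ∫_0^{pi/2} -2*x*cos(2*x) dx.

Integrate by parts once (u = x, dv = -2*cos(2*x) dx).
An antiderivative is F(x) = -x*sin(2*x) - cos(2*x)/2.
Then F(pi/2) - F(0) = (1/2) - (-1/2) = 1.

1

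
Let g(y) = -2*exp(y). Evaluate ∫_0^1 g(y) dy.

2 - 2*E

An antiderivative is F(y) = -2*exp(y).
Then F(1) - F(0) = (-2*E) - (-2) = 2 - 2*E.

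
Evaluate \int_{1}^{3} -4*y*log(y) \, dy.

8 - 18*log(3)

Integrate by parts once (u = ln y, dv = -4*y dy).
An antiderivative is F(y) = -y**2*(2*log(y) - 1).
Then F(3) - F(1) = (9 - 18*log(3)) - (1) = 8 - 18*log(3).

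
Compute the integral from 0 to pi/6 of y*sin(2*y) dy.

-pi/24 + sqrt(3)/8

Integrate by parts once (u = y, dv = sin(2*y) dy).
An antiderivative is F(y) = -y*cos(2*y)/2 + sin(2*y)/4.
Then F(pi/6) - F(0) = (-pi/24 + sqrt(3)/8) - (0) = -pi/24 + sqrt(3)/8.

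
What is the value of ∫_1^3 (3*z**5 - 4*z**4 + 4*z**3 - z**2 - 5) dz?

3476/15

By the power rule, an antiderivative is F(z) = z**6/2 - 4*z**5/5 + z**4 - z**3/3 - 5*z.
Then F(3) - F(1) = (2271/10) - (-139/30) = 3476/15.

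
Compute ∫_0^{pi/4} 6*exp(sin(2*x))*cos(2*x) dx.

-3 + 3*E

Let u = sin(2*x), so du = 2*cos(2*x) dx. When x = 0, u = 0; when x = pi/4, u = 1.
The integral becomes 3·∫ exp(u) du from 0 to 1, with antiderivative 3*exp(u).
Back in x: F(x) = 3*exp(sin(2*x)).
Then F(pi/4) - F(0) = (3*E) - (3) = -3 + 3*E.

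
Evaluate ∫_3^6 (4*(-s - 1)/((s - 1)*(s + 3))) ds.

Factor the denominator: s**2 + 2*s - 3 = (s + 3)(s - 1).
Partial fractions: 4*(-s - 1)/((s - 1)*(s + 3)) = -2/(s + 3) - 2/(s - 1).
An antiderivative is F(s) = -2*log(s - 1) - 2*log(s + 3).
Then F(6) - F(3) = (-4*log(3) - 2*log(5)) - (-4*log(2) - 2*log(3)) = -2*log(5) - 2*log(3) + 4*log(2).

-2*log(5) - 2*log(3) + 4*log(2)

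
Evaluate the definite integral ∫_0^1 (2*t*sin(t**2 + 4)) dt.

cos(4) - cos(5)

Let u = t**2 + 4, so du = 2*t dt. When t = 0, u = 4; when t = 1, u = 5.
The integral becomes ∫ sin(u) du from 4 to 5, with antiderivative -cos(u).
Back in t: F(t) = -cos(t**2 + 4).
Then F(1) - F(0) = (-cos(5)) - (-cos(4)) = cos(4) - cos(5).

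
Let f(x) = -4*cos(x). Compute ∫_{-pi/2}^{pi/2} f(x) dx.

-8

An antiderivative is F(x) = -4*sin(x).
Then F(pi/2) - F(-pi/2) = (-4) - (4) = -8.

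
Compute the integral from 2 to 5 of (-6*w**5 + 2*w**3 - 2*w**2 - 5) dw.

-30699/2

By the power rule, an antiderivative is F(w) = -w**6 + w**4/2 - 2*w**3/3 - 5*w.
Then F(5) - F(2) = (-92525/6) - (-214/3) = -30699/2.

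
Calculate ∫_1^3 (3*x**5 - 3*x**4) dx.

By the power rule, an antiderivative is F(x) = x**6/2 - 3*x**5/5.
Then F(3) - F(1) = (2187/10) - (-1/10) = 1094/5.

1094/5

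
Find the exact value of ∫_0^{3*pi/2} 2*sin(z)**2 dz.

Use the identity sin^2(z) = (1 - cos(2*z))/2.
An antiderivative is F(z) = z - sin(2*z)/2.
Then F(3*pi/2) - F(0) = (3*pi/2) - (0) = 3*pi/2.

3*pi/2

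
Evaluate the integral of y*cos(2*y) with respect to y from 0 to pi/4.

Integrate by parts once (u = y, dv = cos(2*y) dy).
An antiderivative is F(y) = y*sin(2*y)/2 + cos(2*y)/4.
Then F(pi/4) - F(0) = (pi/8) - (1/4) = -1/4 + pi/8.

-1/4 + pi/8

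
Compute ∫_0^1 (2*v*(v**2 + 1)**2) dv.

Let u = v**2 + 1, so du = 2*v dv. When v = 0, u = 1; when v = 1, u = 2.
The integral becomes ∫ u**2 du from 1 to 2, with antiderivative u**3/3.
Back in v: F(v) = (v**2 + 1)**3/3.
Then F(1) - F(0) = (8/3) - (1/3) = 7/3.

7/3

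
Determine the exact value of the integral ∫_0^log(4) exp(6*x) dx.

Let u = exp(x), so du = exp(x) dx. When x = 0, u = 1; when x = log(4), u = 4.
The integral becomes ∫ u**5 du from 1 to 4, with antiderivative u**6/6.
Back in x: F(x) = exp(6*x)/6.
Then F(log(4)) - F(0) = (2048/3) - (1/6) = 1365/2.

1365/2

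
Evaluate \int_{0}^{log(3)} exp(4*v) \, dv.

20

Let u = exp(v), so du = exp(v) dv. When v = 0, u = 1; when v = log(3), u = 3.
The integral becomes ∫ u**3 du from 1 to 3, with antiderivative u**4/4.
Back in v: F(v) = exp(4*v)/4.
Then F(log(3)) - F(0) = (81/4) - (1/4) = 20.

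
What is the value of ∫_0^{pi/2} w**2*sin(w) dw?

Integrate by parts twice (u = w^2, dv = sin(w) dw).
An antiderivative is F(w) = -w**2*cos(w) + 2*w*sin(w) + 2*cos(w).
Then F(pi/2) - F(0) = (pi) - (2) = -2 + pi.

-2 + pi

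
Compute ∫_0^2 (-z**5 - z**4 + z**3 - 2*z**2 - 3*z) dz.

By the power rule, an antiderivative is F(z) = -z**6/6 - z**5/5 + z**4/4 - 2*z**3/3 - 3*z**2/2.
Then F(2) - F(0) = (-122/5) - (0) = -122/5.

-122/5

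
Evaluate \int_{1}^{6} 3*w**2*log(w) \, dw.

Integrate by parts once (u = ln w, dv = 3*w**2 dw).
An antiderivative is F(w) = w**3*(3*log(w) - 1)/3.
Then F(6) - F(1) = (-72 + 216*log(2) + 216*log(3)) - (-1/3) = -215/3 + 216*log(2) + 216*log(3).

-215/3 + 216*log(2) + 216*log(3)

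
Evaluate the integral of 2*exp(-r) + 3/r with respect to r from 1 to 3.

An antiderivative is F(r) = 3*log(r) - 2*exp(-r).
Then F(3) - F(1) = (-2*exp(-3) + 3*log(3)) - (-2*exp(-1)) = -2*exp(-3) + 2*exp(-1) + 3*log(3).

-2*exp(-3) + 2*exp(-1) + 3*log(3)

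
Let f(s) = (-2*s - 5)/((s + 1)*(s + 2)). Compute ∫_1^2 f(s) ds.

log(32/81)

Factor the denominator: s**2 + 3*s + 2 = (s + 2)(s + 1).
Partial fractions: (-2*s - 5)/((s + 1)*(s + 2)) = 1/(s + 2) - 3/(s + 1).
An antiderivative is F(s) = -3*log(s + 1) + log(s + 2).
Then F(2) - F(1) = (log(4/27)) - (log(3/8)) = log(32/81).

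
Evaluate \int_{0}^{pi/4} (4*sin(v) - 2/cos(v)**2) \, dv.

An antiderivative is F(v) = -4*cos(v) - 2*tan(v).
Then F(pi/4) - F(0) = (-2*sqrt(2) - 2) - (-4) = 2 - 2*sqrt(2).

2 - 2*sqrt(2)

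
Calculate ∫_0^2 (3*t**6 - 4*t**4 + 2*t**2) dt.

By the power rule, an antiderivative is F(t) = 3*t**7/7 - 4*t**5/5 + 2*t**3/3.
Then F(2) - F(0) = (3632/105) - (0) = 3632/105.

3632/105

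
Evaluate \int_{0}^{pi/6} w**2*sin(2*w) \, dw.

Integrate by parts twice (u = w^2, dv = sin(2*w) dw).
An antiderivative is F(w) = -w**2*cos(2*w)/2 + w*sin(2*w)/2 + cos(2*w)/4.
Then F(pi/6) - F(0) = (-pi**2/144 + 1/8 + sqrt(3)*pi/24) - (1/4) = -1/8 - pi**2/144 + sqrt(3)*pi/24.

-1/8 - pi**2/144 + sqrt(3)*pi/24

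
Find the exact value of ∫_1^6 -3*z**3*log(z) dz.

Integrate by parts once (u = ln z, dv = -3*z**3 dz).
An antiderivative is F(z) = -3*z**4*(4*log(z) - 1)/16.
Then F(6) - F(1) = (-972*log(3) - 972*log(2) + 243) - (3/16) = -972*log(3) - 972*log(2) + 3885/16.

-972*log(3) - 972*log(2) + 3885/16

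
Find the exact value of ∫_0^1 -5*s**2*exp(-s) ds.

Integrate by parts twice (u = s^2, dv = -5*exp(-s) ds).
An antiderivative is F(s) = (5*s**2 + 10*s + 10)*exp(-s).
Then F(1) - F(0) = (25*exp(-1)) - (10) = -10 + 25*exp(-1).

-10 + 25*exp(-1)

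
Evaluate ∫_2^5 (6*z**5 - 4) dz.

By the power rule, an antiderivative is F(z) = z**6 - 4*z.
Then F(5) - F(2) = (15605) - (56) = 15549.

15549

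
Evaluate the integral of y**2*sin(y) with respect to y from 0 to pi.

-4 + pi**2

Integrate by parts twice (u = y^2, dv = sin(y) dy).
An antiderivative is F(y) = -y**2*cos(y) + 2*y*sin(y) + 2*cos(y).
Then F(pi) - F(0) = (-2 + pi**2) - (2) = -4 + pi**2.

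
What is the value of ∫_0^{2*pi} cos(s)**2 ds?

Use the identity cos^2(s) = (1 + cos(2*s))/2.
An antiderivative is F(s) = s/2 + sin(2*s)/4.
Then F(2*pi) - F(0) = (pi) - (0) = pi.

pi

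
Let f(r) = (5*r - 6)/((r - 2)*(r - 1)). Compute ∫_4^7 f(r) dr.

-3*log(2) + 4*log(5)

Factor the denominator: r**2 - 3*r + 2 = (r - 1)(r - 2).
Partial fractions: (5*r - 6)/((r - 2)*(r - 1)) = 1/(r - 1) + 4/(r - 2).
An antiderivative is F(r) = 4*log(r - 2) + log(r - 1).
Then F(7) - F(4) = (log(2) + log(3) + 4*log(5)) - (log(48)) = -3*log(2) + 4*log(5).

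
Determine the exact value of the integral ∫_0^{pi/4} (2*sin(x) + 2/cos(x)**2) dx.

4 - sqrt(2)

An antiderivative is F(x) = -2*cos(x) + 2*tan(x).
Then F(pi/4) - F(0) = (2 - sqrt(2)) - (-2) = 4 - sqrt(2).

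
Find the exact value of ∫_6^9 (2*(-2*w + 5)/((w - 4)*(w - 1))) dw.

-log(16)

Factor the denominator: w**2 - 5*w + 4 = (w - 1)(w - 4).
Partial fractions: 2*(-2*w + 5)/((w - 4)*(w - 1)) = -2/(w - 1) - 2/(w - 4).
An antiderivative is F(w) = -2*log(w - 4) - 2*log(w - 1).
Then F(9) - F(6) = (-6*log(2) - 2*log(5)) - (-log(100)) = -log(16).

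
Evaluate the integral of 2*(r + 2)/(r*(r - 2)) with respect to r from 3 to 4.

log(9)

Factor the denominator: r**2 - 2*r = r(r - 2).
Partial fractions: 2*(r + 2)/(r*(r - 2)) = -2/r + 4/(r - 2).
An antiderivative is F(r) = -2*log(r) + 4*log(r - 2).
Then F(4) - F(3) = (0) - (-log(9)) = log(9).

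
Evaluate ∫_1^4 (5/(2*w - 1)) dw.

5*log(7)/2

An antiderivative is F(w) = 5*log(2*w - 1)/2.
Then F(4) - F(1) = (5*log(7)/2) - (0) = 5*log(7)/2.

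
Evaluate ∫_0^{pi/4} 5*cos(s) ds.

An antiderivative is F(s) = 5*sin(s).
Then F(pi/4) - F(0) = (5*sqrt(2)/2) - (0) = 5*sqrt(2)/2.

5*sqrt(2)/2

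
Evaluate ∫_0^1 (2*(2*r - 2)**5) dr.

-32/3

Let u = 2*r - 2, so du = 2 dr. When r = 0, u = -2; when r = 1, u = 0.
The integral becomes ∫ u**5 du from -2 to 0, with antiderivative u**6/6.
Back in r: F(r) = (2*r - 2)**6/6.
Then F(1) - F(0) = (0) - (32/3) = -32/3.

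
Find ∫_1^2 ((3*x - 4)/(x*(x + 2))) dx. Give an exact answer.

-5*log(3) + 8*log(2)

Factor the denominator: x**2 + 2*x = (x + 2)x.
Partial fractions: (3*x - 4)/(x*(x + 2)) = 5/(x + 2) - 2/x.
An antiderivative is F(x) = -2*log(x) + 5*log(x + 2).
Then F(2) - F(1) = (8*log(2)) - (5*log(3)) = -5*log(3) + 8*log(2).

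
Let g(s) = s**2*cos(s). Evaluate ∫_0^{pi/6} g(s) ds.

Integrate by parts twice (u = s^2, dv = cos(s) ds).
An antiderivative is F(s) = s**2*sin(s) + 2*s*cos(s) - 2*sin(s).
Then F(pi/6) - F(0) = (-1 + pi**2/72 + sqrt(3)*pi/6) - (0) = -1 + pi**2/72 + sqrt(3)*pi/6.

-1 + pi**2/72 + sqrt(3)*pi/6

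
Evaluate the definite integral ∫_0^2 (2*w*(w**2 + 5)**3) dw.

Let u = w**2 + 5, so du = 2*w dw. When w = 0, u = 5; when w = 2, u = 9.
The integral becomes ∫ u**3 du from 5 to 9, with antiderivative u**4/4.
Back in w: F(w) = (w**2 + 5)**4/4.
Then F(2) - F(0) = (6561/4) - (625/4) = 1484.

1484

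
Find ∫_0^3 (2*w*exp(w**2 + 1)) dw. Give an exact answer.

-exp(1) + exp(10)

Let u = w**2 + 1, so du = 2*w dw. When w = 0, u = 1; when w = 3, u = 10.
The integral becomes ∫ exp(u) du from 1 to 10, with antiderivative exp(u).
Back in w: F(w) = exp(w**2 + 1).
Then F(3) - F(0) = (exp(10)) - (exp(1)) = -exp(1) + exp(10).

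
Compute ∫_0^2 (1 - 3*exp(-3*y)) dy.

exp(-6) + 1

An antiderivative is F(y) = y + exp(-3*y).
Then F(2) - F(0) = (exp(-6) + 2) - (1) = exp(-6) + 1.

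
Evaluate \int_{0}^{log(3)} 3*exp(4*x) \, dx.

Let u = exp(x), so du = exp(x) dx. When x = 0, u = 1; when x = log(3), u = 3.
The integral becomes 3·∫ u**3 du from 1 to 3, with antiderivative 3*u**4/4.
Back in x: F(x) = 3*exp(4*x)/4.
Then F(log(3)) - F(0) = (243/4) - (3/4) = 60.

60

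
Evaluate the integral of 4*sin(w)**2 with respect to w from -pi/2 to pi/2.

Use the identity sin^2(w) = (1 - cos(2*w))/2.
An antiderivative is F(w) = 2*w - sin(2*w).
Then F(pi/2) - F(-pi/2) = (pi) - (-pi) = 2*pi.

2*pi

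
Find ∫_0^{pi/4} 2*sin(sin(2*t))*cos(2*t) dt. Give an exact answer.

Let u = sin(2*t), so du = 2*cos(2*t) dt. When t = 0, u = 0; when t = pi/4, u = 1.
The integral becomes ∫ sin(u) du from 0 to 1, with antiderivative -cos(u).
Back in t: F(t) = -cos(sin(2*t)).
Then F(pi/4) - F(0) = (-cos(1)) - (-1) = 1 - cos(1).

1 - cos(1)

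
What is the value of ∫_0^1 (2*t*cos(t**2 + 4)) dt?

Let u = t**2 + 4, so du = 2*t dt. When t = 0, u = 4; when t = 1, u = 5.
The integral becomes ∫ cos(u) du from 4 to 5, with antiderivative sin(u).
Back in t: F(t) = sin(t**2 + 4).
Then F(1) - F(0) = (sin(5)) - (sin(4)) = sin(5) - sin(4).

sin(5) - sin(4)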